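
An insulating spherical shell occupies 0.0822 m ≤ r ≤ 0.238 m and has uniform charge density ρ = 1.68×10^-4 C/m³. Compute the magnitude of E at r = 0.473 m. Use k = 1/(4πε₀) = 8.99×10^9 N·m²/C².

Use a concentric Gaussian sphere at r = 0.473 m (r > 0.238 m, enclosing the whole shell).
Q_enc = ρ·(4π/3)(b³ − a³) = (1.68×10^-4)·(4π/3)·((0.238)³ − (0.0822)³) = 9.096×10^-6 C.
Gauss's law: E·4πr² = Q_enc/ε₀.
E = k|Q_enc|/r² = (8.99×10^9)(9.096e-6)/(0.473)² = 3.66×10^5 N/C.

3.66×10^5 N/C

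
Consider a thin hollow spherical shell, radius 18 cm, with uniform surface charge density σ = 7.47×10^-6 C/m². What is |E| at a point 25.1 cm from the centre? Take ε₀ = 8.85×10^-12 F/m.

By spherical symmetry E is radial; choose a Gaussian sphere of radius r = 25.1 cm (r > 18 cm).
The entire shell is enclosed: Q_enc = σ·4πR² = (7.47×10^-6)·4π·(0.18)² = 3.041×10^-6 C.
By Gauss's law, ∮E·dA = E·4πr² = Q_enc/ε₀.
E = |Q_enc|/(4πε₀r²) = (3.041×10^-6)/(4π·8.85×10^-12·(0.251)²) = 4.34e5 N/C.

E ≈ 4.34×10^5 N/C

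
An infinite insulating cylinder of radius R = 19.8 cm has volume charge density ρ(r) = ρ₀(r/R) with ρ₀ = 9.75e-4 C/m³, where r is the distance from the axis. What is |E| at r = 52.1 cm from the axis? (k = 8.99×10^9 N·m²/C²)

E = 2.76×10^6 V/m

By cylindrical symmetry E is radial; use a coaxial Gaussian cylinder of radius 52.1 cm and length L (r > R, full charge per length enclosed).
λ_enc = 2π ∫₀^R ρ₀(r'/R)^1 r' dr' = 2πρ₀R²/3 = 8.006×10^-5 C/m.
Since E is radial and uniform over the curved surface, Φ = E·2πrL = Q_enc/ε₀ = λ_enc L/ε₀.
E = 2k|λ_enc|/r = 2(8.99×10^9)(8.006×10^-5)/(0.521) = 2.76×10^6 N/C.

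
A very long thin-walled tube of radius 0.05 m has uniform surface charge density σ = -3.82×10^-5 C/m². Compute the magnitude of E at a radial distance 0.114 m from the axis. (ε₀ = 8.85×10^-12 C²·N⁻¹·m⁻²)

Take a coaxial cylindrical Gaussian surface of radius r = 0.114 m and length L (r > 0.05 m).
The whole shell is enclosed: λ_enc = σ·2πR = (-3.82e-5)·2π·(0.05) = -1.20e-5 C/m.
By Gauss's law (flux through the curved wall only), E·2πrL = λ_enc L/ε₀.
E = |λ_enc|/(2πε₀r) = (1.20×10^-5)/(2π·8.85×10^-12·0.114) = 1.89e6 N/C.

1.89×10^6 V/m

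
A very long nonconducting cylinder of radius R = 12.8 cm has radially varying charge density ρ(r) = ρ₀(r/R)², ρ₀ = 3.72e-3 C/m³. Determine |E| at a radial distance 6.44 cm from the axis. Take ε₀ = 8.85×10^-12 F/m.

By cylindrical symmetry E is radial; use a coaxial Gaussian cylinder of radius 6.44 cm and length L (r < R).
Integrating ρ over the cross-section to radius r: λ_enc = (2πρ₀/R²) ∫₀^r r'^3 dr' = 2πρ₀ r^4/(4·R²) = 6.135e-6 C/m.
Since E is radial and uniform over the curved surface, Φ = E·2πrL = Q_enc/ε₀ = λ_enc L/ε₀.
E = |λ_enc|/(2πε₀r) = (6.135×10^-6)/(2π·8.85×10^-12·0.0644) = 1.71×10^6 N/C.

E = 1.71e6 N/C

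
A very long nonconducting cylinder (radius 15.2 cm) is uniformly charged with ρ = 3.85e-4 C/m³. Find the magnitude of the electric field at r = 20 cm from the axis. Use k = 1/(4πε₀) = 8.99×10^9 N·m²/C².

|E| = 2.51e6 V/m

Coaxial Gaussian cylinder, radius r = 20 cm, length L (r > 15.2 cm, full cross-section enclosed).
λ_enc = ρ·πR² = (3.85e-4)π(0.152)² = 2.794e-5 C/m.
Applying ∮E·dA = Q_enc/ε₀ with the end caps contributing no flux:
E = 2k|λ_enc|/r = 2(8.99×10^9)(2.794×10^-5)/(0.2) = 2.51e6 N/C.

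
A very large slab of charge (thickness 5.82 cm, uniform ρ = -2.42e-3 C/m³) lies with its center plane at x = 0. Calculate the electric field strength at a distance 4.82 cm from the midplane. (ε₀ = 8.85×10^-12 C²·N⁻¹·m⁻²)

The point |x| = 4.82 cm lies outside the slab (half-thickness 0.0291 m). A symmetric pillbox spanning the full slab encloses Q_enc = ρ·d·A.
Flux = 2EA ⇒ E = |ρ|d/(2ε₀), independent of distance outside.
E = (2.42×10^-3)(0.0582)/(2·8.85×10^-12) = 7.96×10^6 N/C.

7.96×10^6 V/m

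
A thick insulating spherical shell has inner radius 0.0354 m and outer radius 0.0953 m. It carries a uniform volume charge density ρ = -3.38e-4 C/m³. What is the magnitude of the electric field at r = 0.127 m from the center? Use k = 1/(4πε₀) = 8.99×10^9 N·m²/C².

6.48×10^5 V/m

By spherical symmetry E is radial; choose a Gaussian sphere of radius r = 0.127 m (r > 0.0953 m, enclosing the whole shell).
Q_enc = ρ·(4π/3)(b³ − a³) = (-3.38e-4)·(4π/3)·((0.0953)³ − (0.0354)³) = -1.163×10^-6 C.
By Gauss's law, ∮E·dA = E·4πr² = Q_enc/ε₀.
E = k|Q_enc|/r² = (8.99×10^9)(1.163e-6)/(0.127)² = 6.48e5 N/C.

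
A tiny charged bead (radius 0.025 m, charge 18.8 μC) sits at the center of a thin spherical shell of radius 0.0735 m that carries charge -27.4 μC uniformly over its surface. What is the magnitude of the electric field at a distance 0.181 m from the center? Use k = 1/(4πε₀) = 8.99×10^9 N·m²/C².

|E| ≈ 2.36e6 N/C

Symmetry ⇒ E = E(r) r̂. Gaussian sphere of radius r = 0.181 m (r > 0.0735 m, enclosing both).
Q_enc = (18.8 μC) + (-27.4 μC) = -8.60×10^-6 C.
Gauss's law: E·4πr² = Q_enc/ε₀.
E = k|Q_enc|/r² = (8.99×10^9)(8.60×10^-6)/(0.181)² = 2.36e6 N/C.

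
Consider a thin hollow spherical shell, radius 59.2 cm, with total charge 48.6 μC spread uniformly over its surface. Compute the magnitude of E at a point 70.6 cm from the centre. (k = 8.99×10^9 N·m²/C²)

8.77×10^5 V/m

By spherical symmetry E is radial; choose a Gaussian sphere of radius r = 70.6 cm (r > 59.2 cm).
The entire shell is enclosed: Q_enc = 4.86×10^-5 C.
Applying ∮E·dA = Q_enc/ε₀ with Φ = E(4πr²):
E = k|Q_enc|/r² = (8.99×10^9)(4.86×10^-5)/(0.706)² = 8.77×10^5 N/C.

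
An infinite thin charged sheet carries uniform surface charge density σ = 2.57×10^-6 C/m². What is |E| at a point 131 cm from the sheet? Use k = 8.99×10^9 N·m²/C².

Choose a cylindrical pillbox piercing the sheet, end faces (area A) parallel to it.
Only the two end caps contribute flux: Φ = 2EA. With Q_enc = σA, Gauss's law gives E = |σ|/(2ε₀).
E = 2πk|σ| = 2π(8.99×10^9)(2.57×10^-6) = 1.45×10^5 N/C.

E = 1.45×10^5 N/C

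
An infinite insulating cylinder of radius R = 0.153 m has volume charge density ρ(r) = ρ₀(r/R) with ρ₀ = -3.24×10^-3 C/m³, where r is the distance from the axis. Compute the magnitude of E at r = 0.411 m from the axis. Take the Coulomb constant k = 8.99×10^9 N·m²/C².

By cylindrical symmetry E is radial; use a coaxial Gaussian cylinder of radius 0.411 m and length L (r > R, full charge per length enclosed).
λ_enc = 2π ∫₀^R ρ₀(r'/R)^1 r' dr' = 2πρ₀R²/3 = -1.588e-4 C/m.
Since E is radial and uniform over the curved surface, Φ = E·2πrL = Q_enc/ε₀ = λ_enc L/ε₀.
E = 2k|λ_enc|/r = 2(8.99×10^9)(1.588×10^-4)/(0.411) = 6.95×10^6 N/C.

|E| = 6.95e6 N/C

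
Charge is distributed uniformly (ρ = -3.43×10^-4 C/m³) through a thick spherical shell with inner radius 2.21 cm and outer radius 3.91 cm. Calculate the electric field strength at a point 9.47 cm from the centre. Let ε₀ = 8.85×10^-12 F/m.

By spherical symmetry E is radial; choose a Gaussian sphere of radius r = 9.47 cm (r > 3.91 cm, enclosing the whole shell).
Q_enc = ρ·(4π/3)(b³ − a³) = (-3.43×10^-4)·(4π/3)·((0.0391)³ − (0.0221)³) = -7.038×10^-8 C.
Gauss's law: E·4πr² = Q_enc/ε₀.
E = |Q_enc|/(4πε₀r²) = (7.038e-8)/(4π·8.85×10^-12·(0.0947)²) = 7.06e4 N/C.

7.06×10^4 N/C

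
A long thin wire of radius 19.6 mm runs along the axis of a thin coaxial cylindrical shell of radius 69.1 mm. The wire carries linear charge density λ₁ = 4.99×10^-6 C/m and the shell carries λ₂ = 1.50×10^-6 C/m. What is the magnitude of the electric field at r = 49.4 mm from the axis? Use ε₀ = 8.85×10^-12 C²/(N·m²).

E = 1.82×10^6 N/C

Choose a coaxial cylinder of radius r = 49.4 mm (arbitrary length L) as the Gaussian surface (between the conductors, 19.6 mm < r < 69.1 mm).
Only the inner wire is enclosed; the outer shell contributes nothing inside itself. λ_enc = λ₁ = 4.99×10^-6 C/m.
Applying ∮E·dA = Q_enc/ε₀ with the end caps contributing no flux:
E = |λ_enc|/(2πε₀r) = (4.99×10^-6)/(2π·8.85×10^-12·0.0494) = 1.82e6 N/C.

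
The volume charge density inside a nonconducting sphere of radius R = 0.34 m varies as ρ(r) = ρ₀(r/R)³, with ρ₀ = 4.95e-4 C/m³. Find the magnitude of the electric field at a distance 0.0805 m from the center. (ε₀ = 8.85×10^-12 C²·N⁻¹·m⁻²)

E ≈ 9.96×10^3 V/m

By spherical symmetry E is radial; choose a Gaussian sphere of radius r = 0.0805 m (r < R).
Q_enc = ∫₀^r ρ(r')·4πr'² dr' = (4πρ₀/R³) ∫₀^r r'^5 dr' = 4πρ₀ r^6/(6·R³) = 7.178×10^-9 C.
Since E is radial and uniform over the Gaussian sphere, Φ = E·4πr² = Q_enc/ε₀.
E = |Q_enc|/(4πε₀r²) = (7.178×10^-9)/(4π·8.85×10^-12·(0.0805)²) = 9.96×10^3 N/C.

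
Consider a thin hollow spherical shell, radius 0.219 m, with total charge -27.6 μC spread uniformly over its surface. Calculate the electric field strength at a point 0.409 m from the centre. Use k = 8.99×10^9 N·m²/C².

Symmetry ⇒ E = E(r) r̂. Gaussian sphere of radius r = 0.409 m (r > 0.219 m).
The entire shell is enclosed: Q_enc = -2.76×10^-5 C.
Gauss's law: E·4πr² = Q_enc/ε₀.
E = k|Q_enc|/r² = (8.99×10^9)(2.76×10^-5)/(0.409)² = 1.48×10^6 N/C.

|E| ≈ 1.48e6 V/m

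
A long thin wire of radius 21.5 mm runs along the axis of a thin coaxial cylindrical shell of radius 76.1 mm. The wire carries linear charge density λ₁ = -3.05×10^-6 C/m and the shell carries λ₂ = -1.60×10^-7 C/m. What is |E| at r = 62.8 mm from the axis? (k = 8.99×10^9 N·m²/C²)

|E| = 8.73×10^5 N/C

Coaxial Gaussian cylinder, radius r = 62.8 mm, length L (between the conductors, 21.5 mm < r < 76.1 mm).
The shell at 76.1 mm lies outside the Gaussian surface, so λ_enc = λ₁ = -3.05×10^-6 C/m.
Since E is radial and uniform over the curved surface, Φ = E·2πrL = Q_enc/ε₀ = λ_enc L/ε₀.
E = 2k|λ_enc|/r = 2(8.99×10^9)(3.05×10^-6)/(0.0628) = 8.73×10^5 N/C.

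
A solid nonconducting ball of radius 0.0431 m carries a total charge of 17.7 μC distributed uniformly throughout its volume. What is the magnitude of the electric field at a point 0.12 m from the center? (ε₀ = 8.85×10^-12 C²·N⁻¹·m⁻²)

1.11×10^7 N/C

Symmetry ⇒ E = E(r) r̂. Gaussian sphere of radius r = 0.12 m (r > R, so the entire charge is enclosed).
Q_enc = 17.7 μC = 1.77×10^-5 C.
By Gauss's law, ∮E·dA = E·4πr² = Q_enc/ε₀.
E = |Q_enc|/(4πε₀r²) = (1.77×10^-5)/(4π·8.85×10^-12·(0.12)²) = 1.11×10^7 N/C.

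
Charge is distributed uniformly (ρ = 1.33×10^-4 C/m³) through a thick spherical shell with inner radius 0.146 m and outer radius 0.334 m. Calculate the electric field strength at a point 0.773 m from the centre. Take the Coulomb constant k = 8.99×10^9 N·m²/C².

By spherical symmetry E is radial; choose a Gaussian sphere of radius r = 0.773 m (r > 0.334 m, enclosing the whole shell).
Q_enc = ρ·(4π/3)(b³ − a³) = (1.33e-4)·(4π/3)·((0.334)³ − (0.146)³) = 1.902e-5 C.
Applying ∮E·dA = Q_enc/ε₀ with Φ = E(4πr²):
E = k|Q_enc|/r² = (8.99×10^9)(1.902×10^-5)/(0.773)² = 2.86×10^5 N/C.

|E| = 2.86e5 V/m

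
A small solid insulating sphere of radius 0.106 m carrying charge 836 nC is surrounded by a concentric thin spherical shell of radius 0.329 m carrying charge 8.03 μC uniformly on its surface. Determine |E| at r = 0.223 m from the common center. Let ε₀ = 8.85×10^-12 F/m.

E ≈ 1.51×10^5 V/m

Symmetry ⇒ E = E(r) r̂. Gaussian sphere of radius r = 0.223 m (between the bodies, 0.106 m < r < 0.329 m).
Only the inner charge is enclosed; the outer shell contributes nothing inside itself. Q_enc = 836 nC = 8.36e-7 C.
Gauss's law: E·4πr² = Q_enc/ε₀.
E = |Q_enc|/(4πε₀r²) = (8.36×10^-7)/(4π·8.85×10^-12·(0.223)²) = 1.51×10^5 N/C.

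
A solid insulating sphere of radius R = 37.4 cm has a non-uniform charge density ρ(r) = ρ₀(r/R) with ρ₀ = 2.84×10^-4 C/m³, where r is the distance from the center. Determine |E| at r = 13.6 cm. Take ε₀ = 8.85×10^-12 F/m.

E = 3.97×10^5 V/m

Use a concentric Gaussian sphere at r = 13.6 cm (r < R).
Q_enc = ∫₀^r ρ(r')·4πr'² dr' = (4πρ₀/R) ∫₀^r r'^3 dr' = 4πρ₀ r^4/(4·R) = 8.161×10^-7 C.
Gauss's law: E·4πr² = Q_enc/ε₀.
E = |Q_enc|/(4πε₀r²) = (8.161e-7)/(4π·8.85×10^-12·(0.136)²) = 3.97×10^5 N/C.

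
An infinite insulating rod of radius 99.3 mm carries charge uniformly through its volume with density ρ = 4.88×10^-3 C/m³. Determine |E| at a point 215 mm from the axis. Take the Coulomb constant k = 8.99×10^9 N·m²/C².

Take a coaxial cylindrical Gaussian surface of radius r = 215 mm and length L (r > 99.3 mm, full cross-section enclosed).
λ_enc = ρ·πR² = (4.88×10^-3)π(0.0993)² = 1.512e-4 C/m.
By Gauss's law (flux through the curved wall only), E·2πrL = λ_enc L/ε₀.
E = 2k|λ_enc|/r = 2(8.99×10^9)(1.512×10^-4)/(0.215) = 1.26×10^7 N/C.

|E| ≈ 1.26×10^7 N/C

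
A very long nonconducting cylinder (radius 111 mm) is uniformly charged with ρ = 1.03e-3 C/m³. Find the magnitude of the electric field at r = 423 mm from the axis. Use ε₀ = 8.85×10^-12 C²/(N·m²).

Coaxial Gaussian cylinder, radius r = 423 mm, length L (r > 111 mm, full cross-section enclosed).
λ_enc = ρ·πR² = (1.03×10^-3)π(0.111)² = 3.987×10^-5 C/m.
By Gauss's law (flux through the curved wall only), E·2πrL = λ_enc L/ε₀.
E = |λ_enc|/(2πε₀r) = (3.987×10^-5)/(2π·8.85×10^-12·0.423) = 1.69e6 N/C.

|E| ≈ 1.69×10^6 N/C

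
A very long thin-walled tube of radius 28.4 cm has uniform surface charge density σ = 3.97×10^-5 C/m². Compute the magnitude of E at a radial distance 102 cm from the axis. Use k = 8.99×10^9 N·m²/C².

E ≈ 1.25×10^6 N/C

By cylindrical symmetry E is radial; use a coaxial Gaussian cylinder of radius 102 cm and length L (r > 28.4 cm).
The whole shell is enclosed: λ_enc = σ·2πR = (3.97×10^-5)·2π·(0.284) = 7.084e-5 C/m.
Applying ∮E·dA = Q_enc/ε₀ with the end caps contributing no flux:
E = 2k|λ_enc|/r = 2(8.99×10^9)(7.084×10^-5)/(1.02) = 1.25×10^6 N/C.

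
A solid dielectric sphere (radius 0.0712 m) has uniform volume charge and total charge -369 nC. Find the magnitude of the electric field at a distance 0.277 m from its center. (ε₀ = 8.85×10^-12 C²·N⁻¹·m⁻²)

|E| = 4.32×10^4 N/C

By spherical symmetry E is radial; choose a Gaussian sphere of radius r = 0.277 m (r > R, so the entire charge is enclosed).
Q_enc = -369 nC = -3.69×10^-7 C.
Applying ∮E·dA = Q_enc/ε₀ with Φ = E(4πr²):
E = |Q_enc|/(4πε₀r²) = (3.69×10^-7)/(4π·8.85×10^-12·(0.277)²) = 4.32×10^4 N/C.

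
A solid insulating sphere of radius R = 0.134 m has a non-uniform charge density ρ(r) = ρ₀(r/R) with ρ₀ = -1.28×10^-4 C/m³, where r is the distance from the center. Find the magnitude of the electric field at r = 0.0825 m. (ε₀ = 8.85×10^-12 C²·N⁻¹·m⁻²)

By spherical symmetry E is radial; choose a Gaussian sphere of radius r = 0.0825 m (r < R).
Integrate the density: Q_enc = 4π ∫₀^r ρ₀(r'/R)^1 r'² dr' = 4πρ₀ r^4/(4·R) = -1.39×10^-7 C.
By Gauss's law, ∮E·dA = E·4πr² = Q_enc/ε₀.
E = |Q_enc|/(4πε₀r²) = (1.39×10^-7)/(4π·8.85×10^-12·(0.0825)²) = 1.84×10^5 N/C.

|E| ≈ 1.84×10^5 N/C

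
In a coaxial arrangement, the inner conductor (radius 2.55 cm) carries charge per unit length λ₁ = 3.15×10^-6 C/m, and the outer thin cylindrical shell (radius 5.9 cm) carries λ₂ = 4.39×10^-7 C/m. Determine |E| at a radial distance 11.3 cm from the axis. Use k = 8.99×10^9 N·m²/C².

E ≈ 5.71×10^5 V/m

Take a coaxial cylindrical Gaussian surface of radius r = 11.3 cm and length L (r > 5.9 cm, enclosing both).
λ_enc = λ₁ + λ₂ = (3.15e-6) + (4.39×10^-7) = 3.589e-6 C/m.
Since E is radial and uniform over the curved surface, Φ = E·2πrL = Q_enc/ε₀ = λ_enc L/ε₀.
E = 2k|λ_enc|/r = 2(8.99×10^9)(3.589×10^-6)/(0.113) = 5.71×10^5 N/C.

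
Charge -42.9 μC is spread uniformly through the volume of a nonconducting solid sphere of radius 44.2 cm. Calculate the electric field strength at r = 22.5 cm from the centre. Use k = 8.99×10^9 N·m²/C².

|E| ≈ 1.00×10^6 V/m

Symmetry ⇒ E = E(r) r̂. Gaussian sphere of radius r = 22.5 cm (r < R).
Only the charge within r is enclosed: Q_enc = Q·(r/R)³ = (-42.9 μC)·(22.5 cm/44.2 cm)³ = -5.659×10^-6 C.
Since E is radial and uniform over the Gaussian sphere, Φ = E·4πr² = Q_enc/ε₀.
E = k|Q_enc|/r² = (8.99×10^9)(5.659×10^-6)/(0.225)² = 1.00e6 N/C.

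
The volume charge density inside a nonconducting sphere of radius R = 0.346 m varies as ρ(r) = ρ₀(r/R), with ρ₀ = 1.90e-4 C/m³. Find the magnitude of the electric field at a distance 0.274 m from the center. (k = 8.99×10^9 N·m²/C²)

Symmetry ⇒ E = E(r) r̂. Gaussian sphere of radius r = 0.274 m (r < R).
Q_enc = ∫₀^r ρ(r')·4πr'² dr' = (4πρ₀/R) ∫₀^r r'^3 dr' = 4πρ₀ r^4/(4·R) = 9.724×10^-6 C.
By Gauss's law, ∮E·dA = E·4πr² = Q_enc/ε₀.
E = k|Q_enc|/r² = (8.99×10^9)(9.724×10^-6)/(0.274)² = 1.16×10^6 N/C.

1.16e6 N/C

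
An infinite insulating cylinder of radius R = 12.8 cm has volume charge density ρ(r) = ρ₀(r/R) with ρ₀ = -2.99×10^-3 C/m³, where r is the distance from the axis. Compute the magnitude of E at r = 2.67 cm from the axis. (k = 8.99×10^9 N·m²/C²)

|E| = 6.27×10^5 N/C

Take a coaxial cylindrical Gaussian surface of radius r = 2.67 cm and length L (r < R).
λ_enc = ∫₀^r ρ(r')·2πr' dr' = (2πρ₀/R)·r^3/3 = -9.312×10^-7 C/m.
Since E is radial and uniform over the curved surface, Φ = E·2πrL = Q_enc/ε₀ = λ_enc L/ε₀.
E = 2k|λ_enc|/r = 2(8.99×10^9)(9.312×10^-7)/(0.0267) = 6.27e5 N/C.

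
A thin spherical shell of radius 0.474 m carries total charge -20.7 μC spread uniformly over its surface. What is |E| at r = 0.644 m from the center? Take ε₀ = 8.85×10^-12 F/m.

4.49e5 N/C

By spherical symmetry E is radial; choose a Gaussian sphere of radius r = 0.644 m (r > 0.474 m).
The entire shell is enclosed: Q_enc = -2.07e-5 C.
By Gauss's law, ∮E·dA = E·4πr² = Q_enc/ε₀.
E = |Q_enc|/(4πε₀r²) = (2.07×10^-5)/(4π·8.85×10^-12·(0.644)²) = 4.49×10^5 N/C.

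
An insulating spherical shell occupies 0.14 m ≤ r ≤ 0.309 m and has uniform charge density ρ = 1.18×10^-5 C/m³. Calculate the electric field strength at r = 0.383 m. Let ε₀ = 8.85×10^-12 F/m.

|E| ≈ 8.11e4 N/C

By spherical symmetry E is radial; choose a Gaussian sphere of radius r = 0.383 m (r > 0.309 m, enclosing the whole shell).
Q_enc = ρ·(4π/3)(b³ − a³) = (1.18×10^-5)·(4π/3)·((0.309)³ − (0.14)³) = 1.323×10^-6 C.
Since E is radial and uniform over the Gaussian sphere, Φ = E·4πr² = Q_enc/ε₀.
E = |Q_enc|/(4πε₀r²) = (1.323×10^-6)/(4π·8.85×10^-12·(0.383)²) = 8.11×10^4 N/C.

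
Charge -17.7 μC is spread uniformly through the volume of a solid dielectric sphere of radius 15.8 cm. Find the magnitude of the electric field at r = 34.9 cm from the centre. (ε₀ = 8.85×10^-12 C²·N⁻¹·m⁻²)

1.31×10^6 N/C

By spherical symmetry E is radial; choose a Gaussian sphere of radius r = 34.9 cm (r > R, so the entire charge is enclosed).
Q_enc = -17.7 μC = -1.77×10^-5 C.
Since E is radial and uniform over the Gaussian sphere, Φ = E·4πr² = Q_enc/ε₀.
E = |Q_enc|/(4πε₀r²) = (1.77×10^-5)/(4π·8.85×10^-12·(0.349)²) = 1.31×10^6 N/C.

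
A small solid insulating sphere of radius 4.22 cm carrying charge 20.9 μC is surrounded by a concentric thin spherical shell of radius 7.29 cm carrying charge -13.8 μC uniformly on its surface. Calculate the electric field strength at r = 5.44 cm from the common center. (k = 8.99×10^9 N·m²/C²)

By spherical symmetry E is radial; choose a Gaussian sphere of radius r = 5.44 cm (between the bodies, 4.22 cm < r < 7.29 cm).
Only the inner charge is enclosed; the outer shell contributes nothing inside itself. Q_enc = 20.9 μC = 2.09e-5 C.
Applying ∮E·dA = Q_enc/ε₀ with Φ = E(4πr²):
E = k|Q_enc|/r² = (8.99×10^9)(2.09e-5)/(0.0544)² = 6.35×10^7 N/C.

|E| ≈ 6.35×10^7 N/C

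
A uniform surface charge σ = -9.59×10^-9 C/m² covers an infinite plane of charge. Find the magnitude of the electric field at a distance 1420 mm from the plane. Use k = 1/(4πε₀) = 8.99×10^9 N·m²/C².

|E| ≈ 542 N/C

By planar symmetry E is perpendicular to the sheet and uniform; use a Gaussian pillbox with flat faces of area A on each side of the sheet.
Flux Φ = 2EA and Q_enc = σA, so 2EA = σA/ε₀ ⇒ E = |σ|/(2ε₀), independent of distance.
E = 2πk|σ| = 2π(8.99×10^9)(9.59e-9) = 542 N/C.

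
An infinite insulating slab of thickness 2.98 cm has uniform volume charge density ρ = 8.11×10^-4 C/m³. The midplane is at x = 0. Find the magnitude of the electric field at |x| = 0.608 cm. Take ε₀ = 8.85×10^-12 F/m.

5.57e5 N/C

By symmetry E is perpendicular to the slab. A Gaussian pillbox from −0.608 cm to +0.608 cm (face area A) lies entirely within the slab.
Q_enc = ρ·(2x)·A and flux = 2EA, so 2EA = 2ρxA/ε₀ ⇒ E = |ρ|x/ε₀.
E = (8.11e-4)(0.00608)/(8.85×10^-12) = 5.57e5 N/C.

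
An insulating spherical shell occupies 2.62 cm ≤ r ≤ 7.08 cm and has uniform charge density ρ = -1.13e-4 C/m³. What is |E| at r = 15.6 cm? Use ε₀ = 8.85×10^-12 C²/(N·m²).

Take a concentric spherical Gaussian surface of radius r = 15.6 cm (r > 7.08 cm, enclosing the whole shell).
Q_enc = ρ·(4π/3)(b³ − a³) = (-1.13e-4)·(4π/3)·((0.0708)³ − (0.0262)³) = -1.595×10^-7 C.
Since E is radial and uniform over the Gaussian sphere, Φ = E·4πr² = Q_enc/ε₀.
E = |Q_enc|/(4πε₀r²) = (1.595e-7)/(4π·8.85×10^-12·(0.156)²) = 5.89×10^4 N/C.

E = 5.89×10^4 N/C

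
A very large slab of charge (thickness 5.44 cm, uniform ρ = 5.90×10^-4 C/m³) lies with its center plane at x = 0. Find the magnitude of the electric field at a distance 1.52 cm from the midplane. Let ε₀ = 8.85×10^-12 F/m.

By symmetry E is perpendicular to the slab. A Gaussian pillbox from −1.52 cm to +1.52 cm (face area A) lies entirely within the slab.
Q_enc = ρ·(2x)·A and flux = 2EA, so 2EA = 2ρxA/ε₀ ⇒ E = |ρ|x/ε₀.
E = (5.90×10^-4)(0.0152)/(8.85×10^-12) = 1.01e6 N/C.

E = 1.01×10^6 N/C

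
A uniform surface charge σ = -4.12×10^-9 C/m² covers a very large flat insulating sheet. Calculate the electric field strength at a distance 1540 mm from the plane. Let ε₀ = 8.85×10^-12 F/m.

233 N/C

By planar symmetry E is perpendicular to the sheet and uniform; use a Gaussian pillbox with flat faces of area A on each side of the sheet.
Flux Φ = 2EA and Q_enc = σA, so 2EA = σA/ε₀ ⇒ E = |σ|/(2ε₀), independent of distance.
E = |σ|/(2ε₀) = (4.12×10^-9)/(2·8.85×10^-12) = 233 N/C.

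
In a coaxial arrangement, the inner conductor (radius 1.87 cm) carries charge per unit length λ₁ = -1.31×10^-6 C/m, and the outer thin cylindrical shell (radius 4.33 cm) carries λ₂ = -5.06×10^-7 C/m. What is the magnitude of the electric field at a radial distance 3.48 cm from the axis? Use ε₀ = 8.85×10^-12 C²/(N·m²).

By cylindrical symmetry E is radial; use a coaxial Gaussian cylinder of radius 3.48 cm and length L (between the conductors, 1.87 cm < r < 4.33 cm).
The shell at 4.33 cm lies outside the Gaussian surface, so λ_enc = λ₁ = -1.31×10^-6 C/m.
Since E is radial and uniform over the curved surface, Φ = E·2πrL = Q_enc/ε₀ = λ_enc L/ε₀.
E = |λ_enc|/(2πε₀r) = (1.31e-6)/(2π·8.85×10^-12·0.0348) = 6.77×10^5 N/C.

|E| = 6.77×10^5 N/C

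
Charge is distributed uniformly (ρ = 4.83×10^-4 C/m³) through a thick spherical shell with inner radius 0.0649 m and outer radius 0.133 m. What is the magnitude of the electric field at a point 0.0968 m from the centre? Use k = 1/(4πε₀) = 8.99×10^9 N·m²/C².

Symmetry ⇒ E = E(r) r̂. Gaussian sphere of radius r = 0.0968 m (within the shell material, 0.0649 m < r < 0.133 m).
Enclosed charge is the volume from a to r: Q_enc = (4π/3)ρ(r³ − a³) = 1.282e-6 C.
Since E is radial and uniform over the Gaussian sphere, Φ = E·4πr² = Q_enc/ε₀.
E = k|Q_enc|/r² = (8.99×10^9)(1.282×10^-6)/(0.0968)² = 1.23e6 N/C.

1.23e6 N/C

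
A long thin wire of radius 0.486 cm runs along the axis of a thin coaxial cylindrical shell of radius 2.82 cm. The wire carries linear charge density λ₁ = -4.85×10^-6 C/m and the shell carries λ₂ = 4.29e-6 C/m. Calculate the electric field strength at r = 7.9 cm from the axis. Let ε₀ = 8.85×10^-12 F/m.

Coaxial Gaussian cylinder, radius r = 7.9 cm, length L (r > 2.82 cm, enclosing both).
λ_enc = λ₁ + λ₂ = (-4.85×10^-6) + (4.29e-6) = -5.60×10^-7 C/m.
By Gauss's law (flux through the curved wall only), E·2πrL = λ_enc L/ε₀.
E = |λ_enc|/(2πε₀r) = (5.60×10^-7)/(2π·8.85×10^-12·0.079) = 1.27×10^5 N/C.

|E| = 1.27e5 V/m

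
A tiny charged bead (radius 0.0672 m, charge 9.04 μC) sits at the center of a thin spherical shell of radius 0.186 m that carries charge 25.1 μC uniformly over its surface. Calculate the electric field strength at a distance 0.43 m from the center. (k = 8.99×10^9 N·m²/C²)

Symmetry ⇒ E = E(r) r̂. Gaussian sphere of radius r = 0.43 m (r > 0.186 m, enclosing both).
Q_enc = (9.04 μC) + (25.1 μC) = 3.414×10^-5 C.
Since E is radial and uniform over the Gaussian sphere, Φ = E·4πr² = Q_enc/ε₀.
E = k|Q_enc|/r² = (8.99×10^9)(3.414×10^-5)/(0.43)² = 1.66e6 N/C.

E = 1.66e6 N/C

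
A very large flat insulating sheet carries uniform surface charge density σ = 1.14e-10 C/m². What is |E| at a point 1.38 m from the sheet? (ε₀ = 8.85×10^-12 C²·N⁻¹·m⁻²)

E ≈ 6.44 V/m

Choose a cylindrical pillbox piercing the sheet, end faces (area A) parallel to it.
Flux Φ = 2EA and Q_enc = σA, so 2EA = σA/ε₀ ⇒ E = |σ|/(2ε₀), independent of distance.
E = |σ|/(2ε₀) = (1.14e-10)/(2·8.85×10^-12) = 6.44 N/C.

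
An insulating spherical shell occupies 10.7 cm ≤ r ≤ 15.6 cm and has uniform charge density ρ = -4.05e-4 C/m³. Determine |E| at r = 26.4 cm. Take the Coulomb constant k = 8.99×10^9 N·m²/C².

Take a concentric spherical Gaussian surface of radius r = 26.4 cm (r > 15.6 cm, enclosing the whole shell).
Q_enc = ρ·(4π/3)(b³ − a³) = (-4.05×10^-4)·(4π/3)·((0.156)³ − (0.107)³) = -4.362×10^-6 C.
Applying ∮E·dA = Q_enc/ε₀ with Φ = E(4πr²):
E = k|Q_enc|/r² = (8.99×10^9)(4.362e-6)/(0.264)² = 5.63×10^5 N/C.

E = 5.63×10^5 N/C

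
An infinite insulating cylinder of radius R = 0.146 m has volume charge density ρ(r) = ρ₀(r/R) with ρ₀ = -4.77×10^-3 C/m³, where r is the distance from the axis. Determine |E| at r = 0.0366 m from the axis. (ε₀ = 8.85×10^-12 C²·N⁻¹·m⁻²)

By cylindrical symmetry E is radial; use a coaxial Gaussian cylinder of radius 0.0366 m and length L (r < R).
λ_enc = ∫₀^r ρ(r')·2πr' dr' = (2πρ₀/R)·r^3/3 = -3.355e-6 C/m.
Since E is radial and uniform over the curved surface, Φ = E·2πrL = Q_enc/ε₀ = λ_enc L/ε₀.
E = |λ_enc|/(2πε₀r) = (3.355e-6)/(2π·8.85×10^-12·0.0366) = 1.65e6 N/C.

|E| ≈ 1.65×10^6 N/C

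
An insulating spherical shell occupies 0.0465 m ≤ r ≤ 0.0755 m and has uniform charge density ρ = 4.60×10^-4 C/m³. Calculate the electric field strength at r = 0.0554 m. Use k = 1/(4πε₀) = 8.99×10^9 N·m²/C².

E ≈ 3.92e5 N/C

Symmetry ⇒ E = E(r) r̂. Gaussian sphere of radius r = 0.0554 m (within the shell material, 0.0465 m < r < 0.0755 m).
Enclosed charge is the volume from a to r: Q_enc = (4π/3)ρ(r³ − a³) = 1.339e-7 C.
Since E is radial and uniform over the Gaussian sphere, Φ = E·4πr² = Q_enc/ε₀.
E = k|Q_enc|/r² = (8.99×10^9)(1.339e-7)/(0.0554)² = 3.92e5 N/C.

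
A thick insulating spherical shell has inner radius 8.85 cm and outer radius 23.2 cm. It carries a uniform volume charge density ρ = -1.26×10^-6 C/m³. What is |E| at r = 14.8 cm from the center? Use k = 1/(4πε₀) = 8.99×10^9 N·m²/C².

By spherical symmetry E is radial; choose a Gaussian sphere of radius r = 14.8 cm (within the shell material, 8.85 cm < r < 23.2 cm).
Enclosed charge is the volume from a to r: Q_enc = (4π/3)ρ(r³ − a³) = -1.345×10^-8 C.
Applying ∮E·dA = Q_enc/ε₀ with Φ = E(4πr²):
E = k|Q_enc|/r² = (8.99×10^9)(1.345e-8)/(0.148)² = 5.52×10^3 N/C.

E = 5.52×10^3 V/m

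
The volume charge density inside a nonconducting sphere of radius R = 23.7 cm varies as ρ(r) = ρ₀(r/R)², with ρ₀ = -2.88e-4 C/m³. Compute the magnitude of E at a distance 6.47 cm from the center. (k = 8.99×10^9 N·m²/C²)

Use a concentric Gaussian sphere at r = 6.47 cm (r < R).
Integrate the density: Q_enc = 4π ∫₀^r ρ₀(r'/R)^2 r'² dr' = 4πρ₀ r^5/(5·R²) = -1.461e-8 C.
Since E is radial and uniform over the Gaussian sphere, Φ = E·4πr² = Q_enc/ε₀.
E = k|Q_enc|/r² = (8.99×10^9)(1.461e-8)/(0.0647)² = 3.14×10^4 N/C.

E = 3.14e4 N/C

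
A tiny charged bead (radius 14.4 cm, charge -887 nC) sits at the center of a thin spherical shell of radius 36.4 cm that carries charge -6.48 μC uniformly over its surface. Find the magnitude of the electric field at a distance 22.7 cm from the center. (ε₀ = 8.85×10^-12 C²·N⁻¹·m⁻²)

E = 1.55e5 V/m

Use a concentric Gaussian sphere at r = 22.7 cm (between the bodies, 14.4 cm < r < 36.4 cm).
Only the inner charge is enclosed; the outer shell contributes nothing inside itself. Q_enc = -887 nC = -8.87e-7 C.
Since E is radial and uniform over the Gaussian sphere, Φ = E·4πr² = Q_enc/ε₀.
E = |Q_enc|/(4πε₀r²) = (8.87×10^-7)/(4π·8.85×10^-12·(0.227)²) = 1.55e5 N/C.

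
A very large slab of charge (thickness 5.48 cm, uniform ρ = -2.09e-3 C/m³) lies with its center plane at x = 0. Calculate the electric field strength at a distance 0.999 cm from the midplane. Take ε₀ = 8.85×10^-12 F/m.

|E| ≈ 2.36×10^6 N/C

By symmetry E is perpendicular to the slab. A Gaussian pillbox from −0.999 cm to +0.999 cm (face area A) lies entirely within the slab.
Q_enc = ρ·(2x)·A and flux = 2EA, so 2EA = 2ρxA/ε₀ ⇒ E = |ρ|x/ε₀.
E = (2.09×10^-3)(0.00999)/(8.85×10^-12) = 2.36×10^6 N/C.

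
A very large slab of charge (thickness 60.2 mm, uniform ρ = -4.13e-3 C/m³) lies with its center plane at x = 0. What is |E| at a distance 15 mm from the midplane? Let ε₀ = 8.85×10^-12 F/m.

By symmetry E is perpendicular to the slab. A Gaussian pillbox from −15 mm to +15 mm (face area A) lies entirely within the slab.
Q_enc = ρ·(2x)·A and flux = 2EA, so 2EA = 2ρxA/ε₀ ⇒ E = |ρ|x/ε₀.
E = (4.13e-3)(0.015)/(8.85×10^-12) = 7.00×10^6 N/C.

E ≈ 7.00e6 V/m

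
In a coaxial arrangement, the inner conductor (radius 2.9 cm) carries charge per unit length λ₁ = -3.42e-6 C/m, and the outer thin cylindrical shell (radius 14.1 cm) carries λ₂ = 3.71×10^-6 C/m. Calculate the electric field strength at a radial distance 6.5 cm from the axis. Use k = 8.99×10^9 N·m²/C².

|E| = 9.46e5 N/C

By cylindrical symmetry E is radial; use a coaxial Gaussian cylinder of radius 6.5 cm and length L (between the conductors, 2.9 cm < r < 14.1 cm).
The shell at 14.1 cm lies outside the Gaussian surface, so λ_enc = λ₁ = -3.42e-6 C/m.
Gauss's law: E·2πrL = λ_enc L/ε₀.
E = 2k|λ_enc|/r = 2(8.99×10^9)(3.42e-6)/(0.065) = 9.46e5 N/C.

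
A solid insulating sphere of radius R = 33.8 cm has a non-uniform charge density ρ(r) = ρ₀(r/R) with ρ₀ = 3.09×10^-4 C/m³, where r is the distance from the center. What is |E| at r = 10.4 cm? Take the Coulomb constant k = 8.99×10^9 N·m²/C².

Symmetry ⇒ E = E(r) r̂. Gaussian sphere of radius r = 10.4 cm (r < R).
Q_enc = ∫₀^r ρ(r')·4πr'² dr' = (4πρ₀/R) ∫₀^r r'^3 dr' = 4πρ₀ r^4/(4·R) = 3.36×10^-7 C.
Gauss's law: E·4πr² = Q_enc/ε₀.
E = k|Q_enc|/r² = (8.99×10^9)(3.36×10^-7)/(0.104)² = 2.79×10^5 N/C.

|E| ≈ 2.79e5 N/C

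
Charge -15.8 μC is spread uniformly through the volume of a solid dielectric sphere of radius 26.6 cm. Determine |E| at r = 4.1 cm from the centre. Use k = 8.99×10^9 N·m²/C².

Take a concentric spherical Gaussian surface of radius r = 4.1 cm (r < R).
For a uniform sphere the enclosed fraction is (r/R)³, so Q_enc = (-15.8 μC)(0.041/0.266)³ = -5.786e-8 C.
Applying ∮E·dA = Q_enc/ε₀ with Φ = E(4πr²):
E = k|Q_enc|/r² = (8.99×10^9)(5.786e-8)/(0.041)² = 3.09×10^5 N/C.

|E| = 3.09e5 V/m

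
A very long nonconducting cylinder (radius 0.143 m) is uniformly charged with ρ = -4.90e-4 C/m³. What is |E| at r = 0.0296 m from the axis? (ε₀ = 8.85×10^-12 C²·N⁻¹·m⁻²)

Choose a coaxial cylinder of radius r = 0.0296 m (arbitrary length L) as the Gaussian surface (r < R).
Enclosed charge per unit length: λ_enc = ρ·πr² = (-4.90×10^-4)π(0.0296)² = -1.349e-6 C/m.
By Gauss's law (flux through the curved wall only), E·2πrL = λ_enc L/ε₀.
E = |λ_enc|/(2πε₀r) = (1.349e-6)/(2π·8.85×10^-12·0.0296) = 8.19×10^5 N/C.

E = 8.19×10^5 N/C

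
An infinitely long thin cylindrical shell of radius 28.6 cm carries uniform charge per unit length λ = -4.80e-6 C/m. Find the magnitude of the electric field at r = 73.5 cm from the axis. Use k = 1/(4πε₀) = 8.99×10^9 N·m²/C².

Choose a coaxial cylinder of radius r = 73.5 cm (arbitrary length L) as the Gaussian surface (r > 28.6 cm).
The full line charge is enclosed: λ_enc = -4.80×10^-6 C/m.
Applying ∮E·dA = Q_enc/ε₀ with the end caps contributing no flux:
E = 2k|λ_enc|/r = 2(8.99×10^9)(4.80e-6)/(0.735) = 1.17×10^5 N/C.

1.17e5 N/C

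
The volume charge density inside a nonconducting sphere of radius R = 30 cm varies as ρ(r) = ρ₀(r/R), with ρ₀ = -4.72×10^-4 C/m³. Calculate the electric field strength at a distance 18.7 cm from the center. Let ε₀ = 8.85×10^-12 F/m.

E ≈ 1.55×10^6 V/m

Symmetry ⇒ E = E(r) r̂. Gaussian sphere of radius r = 18.7 cm (r < R).
Q_enc = ∫₀^r ρ(r')·4πr'² dr' = (4πρ₀/R) ∫₀^r r'^3 dr' = 4πρ₀ r^4/(4·R) = -6.044×10^-6 C.
By Gauss's law, ∮E·dA = E·4πr² = Q_enc/ε₀.
E = |Q_enc|/(4πε₀r²) = (6.044e-6)/(4π·8.85×10^-12·(0.187)²) = 1.55e6 N/C.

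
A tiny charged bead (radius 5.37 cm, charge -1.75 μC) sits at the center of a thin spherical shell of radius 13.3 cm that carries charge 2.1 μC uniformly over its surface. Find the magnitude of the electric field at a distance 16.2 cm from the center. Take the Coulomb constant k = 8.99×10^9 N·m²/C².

|E| ≈ 1.20×10^5 N/C

Take a concentric spherical Gaussian surface of radius r = 16.2 cm (r > 13.3 cm, enclosing both).
Q_enc = (-1.75 μC) + (2.1 μC) = 3.50×10^-7 C.
By Gauss's law, ∮E·dA = E·4πr² = Q_enc/ε₀.
E = k|Q_enc|/r² = (8.99×10^9)(3.50e-7)/(0.162)² = 1.20e5 N/C.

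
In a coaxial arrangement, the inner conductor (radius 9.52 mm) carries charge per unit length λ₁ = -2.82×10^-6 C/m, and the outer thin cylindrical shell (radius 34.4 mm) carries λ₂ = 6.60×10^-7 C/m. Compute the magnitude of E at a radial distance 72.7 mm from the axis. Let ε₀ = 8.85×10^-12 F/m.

Coaxial Gaussian cylinder, radius r = 72.7 mm, length L (r > 34.4 mm, enclosing both).
λ_enc = λ₁ + λ₂ = (-2.82×10^-6) + (6.60×10^-7) = -2.16×10^-6 C/m.
Applying ∮E·dA = Q_enc/ε₀ with the end caps contributing no flux:
E = |λ_enc|/(2πε₀r) = (2.16×10^-6)/(2π·8.85×10^-12·0.0727) = 5.34×10^5 N/C.

E = 5.34×10^5 N/C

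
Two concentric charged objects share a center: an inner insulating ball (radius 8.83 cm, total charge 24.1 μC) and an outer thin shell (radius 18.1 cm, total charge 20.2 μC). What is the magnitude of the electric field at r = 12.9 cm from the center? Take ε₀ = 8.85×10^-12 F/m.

Use a concentric Gaussian sphere at r = 12.9 cm (between the bodies, 8.83 cm < r < 18.1 cm).
The shell at 18.1 cm lies outside the Gaussian surface, so Q_enc = 24.1 μC = 2.41×10^-5 C.
Since E is radial and uniform over the Gaussian sphere, Φ = E·4πr² = Q_enc/ε₀.
E = |Q_enc|/(4πε₀r²) = (2.41×10^-5)/(4π·8.85×10^-12·(0.129)²) = 1.30×10^7 N/C.

1.30×10^7 V/m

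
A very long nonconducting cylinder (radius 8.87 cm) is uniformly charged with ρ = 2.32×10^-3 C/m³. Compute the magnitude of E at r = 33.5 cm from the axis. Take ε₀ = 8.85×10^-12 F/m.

E = 3.08×10^6 V/m

Coaxial Gaussian cylinder, radius r = 33.5 cm, length L (r > 8.87 cm, full cross-section enclosed).
λ_enc = ρ·πR² = (2.32e-3)π(0.0887)² = 5.734×10^-5 C/m.
Applying ∮E·dA = Q_enc/ε₀ with the end caps contributing no flux:
E = |λ_enc|/(2πε₀r) = (5.734e-5)/(2π·8.85×10^-12·0.335) = 3.08e6 N/C.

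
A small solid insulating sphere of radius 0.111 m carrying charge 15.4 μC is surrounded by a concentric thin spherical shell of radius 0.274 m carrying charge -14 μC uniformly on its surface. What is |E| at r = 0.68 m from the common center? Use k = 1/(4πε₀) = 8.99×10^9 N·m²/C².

|E| = 2.72×10^4 N/C

By spherical symmetry E is radial; choose a Gaussian sphere of radius r = 0.68 m (r > 0.274 m, enclosing both).
Q_enc = (15.4 μC) + (-14 μC) = 1.40×10^-6 C.
By Gauss's law, ∮E·dA = E·4πr² = Q_enc/ε₀.
E = k|Q_enc|/r² = (8.99×10^9)(1.40×10^-6)/(0.68)² = 2.72×10^4 N/C.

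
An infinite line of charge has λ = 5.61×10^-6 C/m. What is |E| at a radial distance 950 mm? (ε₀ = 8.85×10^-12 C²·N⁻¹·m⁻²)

Coaxial Gaussian cylinder, radius r = 950 mm, length L.
Q_enc = λL, so λ_enc = 5.61e-6 C/m.
Applying ∮E·dA = Q_enc/ε₀ with the end caps contributing no flux:
E = |λ_enc|/(2πε₀r) = (5.61×10^-6)/(2π·8.85×10^-12·0.95) = 1.06×10^5 N/C.

E ≈ 1.06×10^5 V/m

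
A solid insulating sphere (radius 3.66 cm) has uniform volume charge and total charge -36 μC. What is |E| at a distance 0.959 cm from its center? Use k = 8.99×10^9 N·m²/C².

E = 6.33e7 N/C

By spherical symmetry E is radial; choose a Gaussian sphere of radius r = 0.959 cm (r < R).
For a uniform sphere the enclosed fraction is (r/R)³, so Q_enc = (-36 μC)(0.00959/0.0366)³ = -6.476×10^-7 C.
Since E is radial and uniform over the Gaussian sphere, Φ = E·4πr² = Q_enc/ε₀.
E = k|Q_enc|/r² = (8.99×10^9)(6.476e-7)/(0.00959)² = 6.33e7 N/C.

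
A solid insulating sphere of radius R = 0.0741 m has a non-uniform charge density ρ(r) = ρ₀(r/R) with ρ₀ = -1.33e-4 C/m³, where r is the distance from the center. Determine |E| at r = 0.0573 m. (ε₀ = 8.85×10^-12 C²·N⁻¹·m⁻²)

E = 1.66e5 V/m

Symmetry ⇒ E = E(r) r̂. Gaussian sphere of radius r = 0.0573 m (r < R).
Integrate the density: Q_enc = 4π ∫₀^r ρ₀(r'/R)^1 r'² dr' = 4πρ₀ r^4/(4·R) = -6.079×10^-8 C.
Gauss's law: E·4πr² = Q_enc/ε₀.
E = |Q_enc|/(4πε₀r²) = (6.079×10^-8)/(4π·8.85×10^-12·(0.0573)²) = 1.66×10^5 N/C.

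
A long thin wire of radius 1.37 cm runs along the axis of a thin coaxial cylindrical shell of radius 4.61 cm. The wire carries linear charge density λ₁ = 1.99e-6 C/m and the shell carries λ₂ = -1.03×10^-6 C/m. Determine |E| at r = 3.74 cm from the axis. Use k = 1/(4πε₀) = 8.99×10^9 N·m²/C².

|E| = 9.57×10^5 N/C

By cylindrical symmetry E is radial; use a coaxial Gaussian cylinder of radius 3.74 cm and length L (between the conductors, 1.37 cm < r < 4.61 cm).
Only the inner wire is enclosed; the outer shell contributes nothing inside itself. λ_enc = λ₁ = 1.99×10^-6 C/m.
Since E is radial and uniform over the curved surface, Φ = E·2πrL = Q_enc/ε₀ = λ_enc L/ε₀.
E = 2k|λ_enc|/r = 2(8.99×10^9)(1.99e-6)/(0.0374) = 9.57e5 N/C.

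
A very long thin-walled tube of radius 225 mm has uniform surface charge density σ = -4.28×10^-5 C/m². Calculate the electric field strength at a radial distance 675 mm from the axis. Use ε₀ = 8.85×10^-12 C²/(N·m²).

Take a coaxial cylindrical Gaussian surface of radius r = 675 mm and length L (r > 225 mm).
The whole shell is enclosed: λ_enc = σ·2πR = (-4.28×10^-5)·2π·(0.225) = -6.051e-5 C/m.
Applying ∮E·dA = Q_enc/ε₀ with the end caps contributing no flux:
E = |λ_enc|/(2πε₀r) = (6.051×10^-5)/(2π·8.85×10^-12·0.675) = 1.61×10^6 N/C.

E = 1.61×10^6 N/C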